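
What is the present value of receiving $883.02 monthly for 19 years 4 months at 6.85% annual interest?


Present value of an ordinary annuity: PV = PMT × (1 − (1 + r)^(−n)) / r
Monthly rate r = 0.0685/12 ≈ 0.00570833, n = 232
PV = $883.02 × (1 − (1 + 0.0685/12)^(−232)) / (0.0685/12)
PV = $883.02 × 128.411620
PV = $113,390.03

PV = PMT × (1-(1+r)^(-n))/r = $113,390.03


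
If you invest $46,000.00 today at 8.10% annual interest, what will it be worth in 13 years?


Future value formula: FV = PV × (1 + r)^t
FV = $46,000.00 × (1 + 0.081)^13
FV = $46,000.00 × 2.7525424
FV = $126,616.95

FV = PV × (1 + r)^t = $126,616.95


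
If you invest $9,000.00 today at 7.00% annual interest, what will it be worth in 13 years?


Future value formula: FV = PV × (1 + r)^t
FV = $9,000.00 × (1 + 0.07)^13
FV = $9,000.00 × 2.4098450002
FV = $21,688.61

FV = PV × (1 + r)^t = $21,688.61


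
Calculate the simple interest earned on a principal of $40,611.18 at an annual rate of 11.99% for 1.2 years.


Simple interest formula: I = P × r × t
I = $40,611.18 × 0.1199 × 1.2
I = $5,843.14

I = P × r × t = $5,843.14


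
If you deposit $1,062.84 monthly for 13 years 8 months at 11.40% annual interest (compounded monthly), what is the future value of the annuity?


Future value of an ordinary annuity: FV = PMT × ((1 + r)^n − 1) / r
Monthly rate r = 0.114/12 = 0.0095, n = 164
FV = $1,062.84 × ((1 + 0.114/12)^164 − 1) / (0.114/12)
FV = $1,062.84 × 391.001574
FV = $415,572.11

FV = PMT × ((1+r)^n - 1)/r = $415,572.11


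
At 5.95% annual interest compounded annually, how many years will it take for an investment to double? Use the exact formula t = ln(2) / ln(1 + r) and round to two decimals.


Doubling condition: (1 + r)^t = 2
Take ln of both sides: t × ln(1 + r) = ln(2)
t = ln(2) / ln(1 + r)
t = 0.693147 / 0.057797
t = 11.99

t = ln(2) / ln(1 + r) = 11.99 years


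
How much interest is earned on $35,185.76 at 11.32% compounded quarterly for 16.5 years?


Compound interest earned = final amount − principal.
A = P(1 + r/n)^(nt) = $35,185.76 × (1 + 0.1132/4)^(4 × 16.5) = $221,960.71
Interest = A − P = $221,960.71 − $35,185.76 = $186,774.95

Interest = A - P = $186,774.95


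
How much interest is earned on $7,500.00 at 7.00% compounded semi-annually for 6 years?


Compound interest earned = final amount − principal.
A = P(1 + r/n)^(nt) = $7,500.00 × (1 + 0.07/2)^(2 × 6) = $11,333.01
Interest = A − P = $11,333.01 − $7,500.00 = $3,833.01

Interest = A - P = $3,833.01


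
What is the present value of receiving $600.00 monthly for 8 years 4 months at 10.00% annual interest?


Present value of an ordinary annuity: PV = PMT × (1 − (1 + r)^(−n)) / r
Monthly rate r = 0.1/12 ≈ 0.00833333, n = 100
PV = $600.00 × (1 − (1 + 0.1/12)^(−100)) / (0.1/12)
PV = $600.00 × 67.667821
PV = $40,600.69

PV = PMT × (1-(1+r)^(-n))/r = $40,600.69


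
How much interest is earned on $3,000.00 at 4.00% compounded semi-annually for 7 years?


Compound interest earned = final amount − principal.
A = P(1 + r/n)^(nt) = $3,000.00 × (1 + 0.04/2)^(2 × 7) = $3,958.44
Interest = A − P = $3,958.44 − $3,000.00 = $958.44

Interest = A - P = $958.44


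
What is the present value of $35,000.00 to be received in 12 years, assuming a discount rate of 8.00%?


Present value formula: PV = FV / (1 + r)^t
PV = $35,000.00 / (1 + 0.08)^12
PV = $35,000.00 / 2.518170
PV = $13,898.98

PV = FV / (1 + r)^t = $13,898.98


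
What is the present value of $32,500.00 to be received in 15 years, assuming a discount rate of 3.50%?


Present value formula: PV = FV / (1 + r)^t
PV = $32,500.00 / (1 + 0.035)^15
PV = $32,500.00 / 1.6753488
PV = $19,398.95

PV = FV / (1 + r)^t = $19,398.95


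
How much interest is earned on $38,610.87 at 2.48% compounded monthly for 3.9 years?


Compound interest earned = final amount − principal.
A = P(1 + r/n)^(nt) = $38,610.87 × (1 + 0.0248/12)^(12 × 3.9) = $42,527.63
Interest = A − P = $42,527.63 − $38,610.87 = $3,916.76

Interest = A - P = $3,916.76


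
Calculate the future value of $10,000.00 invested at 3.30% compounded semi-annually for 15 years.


Compound interest formula: A = P(1 + r/n)^(nt)
A = $10,000.00 × (1 + 0.033/2)^(2 × 15)
Growth factor: (1 + 0.033/2)^30 = 1.633885
A = $10,000.00 × 1.633885
A = $16,338.85

A = P(1 + r/n)^(nt) = $16,338.85


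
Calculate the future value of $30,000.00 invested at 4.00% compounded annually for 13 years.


Compound interest formula: A = P(1 + r/n)^(nt)
A = $30,000.00 × (1 + 0.04/1)^(1 × 13)
Growth factor: (1 + 0.04/1)^13 = 1.66507351
A = $30,000.00 × 1.66507351
A = $49,952.21

A = P(1 + r/n)^(nt) = $49,952.21


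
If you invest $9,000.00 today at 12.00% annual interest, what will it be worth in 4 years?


Future value formula: FV = PV × (1 + r)^t
FV = $9,000.00 × (1 + 0.12)^4
FV = $9,000.00 × 1.573519
FV = $14,161.67

FV = PV × (1 + r)^t = $14,161.67


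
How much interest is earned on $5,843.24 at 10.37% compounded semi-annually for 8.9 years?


Compound interest earned = final amount − principal.
A = P(1 + r/n)^(nt) = $5,843.24 × (1 + 0.1037/2)^(2 × 8.9) = $14,369.17
Interest = A − P = $14,369.17 − $5,843.24 = $8,525.93

Interest = A - P = $8,525.93


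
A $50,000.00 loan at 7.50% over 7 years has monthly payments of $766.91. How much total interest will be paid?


Total paid over the life of the loan = PMT × n.
Total paid = $766.91 × 84 = $64,420.44
Total interest = total paid − principal = $64,420.44 − $50,000.00 = $14,420.44

Total interest = (PMT × n) - PV = $14,420.44


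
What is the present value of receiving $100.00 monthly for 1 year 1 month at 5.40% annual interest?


Present value of an ordinary annuity: PV = PMT × (1 − (1 + r)^(−n)) / r
Monthly rate r = 0.054/12 = 0.0045, n = 13
PV = $100.00 × (1 − (1 + 0.054/12)^(−13)) / (0.054/12)
PV = $100.00 × 12.5995504
PV = $1,259.96

PV = PMT × (1-(1+r)^(-n))/r = $1,259.96


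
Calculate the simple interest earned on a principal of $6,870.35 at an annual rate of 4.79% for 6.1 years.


Simple interest formula: I = P × r × t
I = $6,870.35 × 0.0479 × 6.1
I = $2,007.45

I = P × r × t = $2,007.45


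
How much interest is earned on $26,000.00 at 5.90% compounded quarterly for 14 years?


Compound interest earned = final amount − principal.
A = P(1 + r/n)^(nt) = $26,000.00 × (1 + 0.059/4)^(4 × 14) = $59,031.08
Interest = A − P = $59,031.08 − $26,000.00 = $33,031.08

Interest = A - P = $33,031.08


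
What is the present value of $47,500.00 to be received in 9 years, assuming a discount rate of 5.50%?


Present value formula: PV = FV / (1 + r)^t
PV = $47,500.00 / (1 + 0.055)^9
PV = $47,500.00 / 1.619094
PV = $29,337.39

PV = FV / (1 + r)^t = $29,337.39


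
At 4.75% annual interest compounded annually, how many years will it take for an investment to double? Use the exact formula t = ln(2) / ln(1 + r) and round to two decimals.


Doubling condition: (1 + r)^t = 2
Take ln of both sides: t × ln(1 + r) = ln(2)
t = ln(2) / ln(1 + r)
t = 0.693147 / 0.046406
t = 14.94

t = ln(2) / ln(1 + r) = 14.94 years


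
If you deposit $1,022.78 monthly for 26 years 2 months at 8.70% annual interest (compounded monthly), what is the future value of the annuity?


Future value of an ordinary annuity: FV = PMT × ((1 + r)^n − 1) / r
Monthly rate r = 0.087/12 = 0.00725, n = 314
FV = $1,022.78 × ((1 + 0.087/12)^314 − 1) / (0.087/12)
FV = $1,022.78 × 1194.874159
FV = $1,222,093.39

FV = PMT × ((1+r)^n - 1)/r = $1,222,093.39


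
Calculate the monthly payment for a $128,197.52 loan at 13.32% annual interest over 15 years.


Loan payment formula: PMT = PV × r / (1 − (1 + r)^(−n))
Monthly rate r = 0.1332/12 = 0.0111, n = 180 months
Denominator: 1 − (1 + 0.1332/12)^(−180) = 0.8628928
PMT = $128,197.52 × (0.1332/12) / 0.8628928
PMT = $1,649.10 per month

PMT = PV × r / (1-(1+r)^(-n)) = $1,649.10/month


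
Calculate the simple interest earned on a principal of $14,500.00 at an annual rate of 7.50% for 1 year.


Simple interest formula: I = P × r × t
I = $14,500.00 × 0.075 × 1
I = $1,087.50

I = P × r × t = $1,087.50


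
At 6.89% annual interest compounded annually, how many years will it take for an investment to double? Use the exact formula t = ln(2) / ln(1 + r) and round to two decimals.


Doubling condition: (1 + r)^t = 2
Take ln of both sides: t × ln(1 + r) = ln(2)
t = ln(2) / ln(1 + r)
t = 0.693147 / 0.066630
t = 10.40

t = ln(2) / ln(1 + r) = 10.40 years


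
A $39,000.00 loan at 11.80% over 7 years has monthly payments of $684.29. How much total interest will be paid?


Total paid over the life of the loan = PMT × n.
Total paid = $684.29 × 84 = $57,480.36
Total interest = total paid − principal = $57,480.36 − $39,000.00 = $18,480.36

Total interest = (PMT × n) - PV = $18,480.36


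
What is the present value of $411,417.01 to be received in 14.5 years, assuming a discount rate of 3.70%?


Present value formula: PV = FV / (1 + r)^t
PV = $411,417.01 / (1 + 0.037)^14.5
PV = $411,417.01 / 1.6935264
PV = $242,935.10

PV = FV / (1 + r)^t = $242,935.10


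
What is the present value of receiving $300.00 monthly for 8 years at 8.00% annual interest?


Present value of an ordinary annuity: PV = PMT × (1 − (1 + r)^(−n)) / r
Monthly rate r = 0.08/12 ≈ 0.00666667, n = 96
PV = $300.00 × (1 − (1 + 0.08/12)^(−96)) / (0.08/12)
PV = $300.00 × 70.737970
PV = $21,221.39

PV = PMT × (1-(1+r)^(-n))/r = $21,221.39


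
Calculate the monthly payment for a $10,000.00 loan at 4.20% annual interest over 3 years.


Loan payment formula: PMT = PV × r / (1 − (1 + r)^(−n))
Monthly rate r = 0.042/12 = 0.0035, n = 36 months
Denominator: 1 − (1 + 0.042/12)^(−36) = 0.118191
PMT = $10,000.00 × (0.042/12) / 0.118191
PMT = $296.13 per month

PMT = PV × r / (1-(1+r)^(-n)) = $296.13/month


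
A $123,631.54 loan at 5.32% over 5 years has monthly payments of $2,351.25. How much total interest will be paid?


Total paid over the life of the loan = PMT × n.
Total paid = $2,351.25 × 60 = $141,075.00
Total interest = total paid − principal = $141,075.00 − $123,631.54 = $17,443.46

Total interest = (PMT × n) - PV = $17,443.46


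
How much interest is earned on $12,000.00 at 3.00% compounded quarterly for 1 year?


Compound interest earned = final amount − principal.
A = P(1 + r/n)^(nt) = $12,000.00 × (1 + 0.03/4)^(4 × 1) = $12,364.07
Interest = A − P = $12,364.07 − $12,000.00 = $364.07

Interest = A - P = $364.07


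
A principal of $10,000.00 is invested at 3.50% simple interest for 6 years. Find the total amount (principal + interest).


Total amount formula: A = P(1 + rt) = P + P·r·t
Interest: I = P × r × t = $10,000.00 × 0.035 × 6 = $2,100.00
A = P + I = $10,000.00 + $2,100.00 = $12,100.00

A = P + I = P(1 + rt) = $12,100.00


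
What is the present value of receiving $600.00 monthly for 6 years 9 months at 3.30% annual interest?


Present value of an ordinary annuity: PV = PMT × (1 − (1 + r)^(−n)) / r
Monthly rate r = 0.033/12 = 0.00275, n = 81
PV = $600.00 × (1 − (1 + 0.033/12)^(−81)) / (0.033/12)
PV = $600.00 × 72.523777
PV = $43,514.27

PV = PMT × (1-(1+r)^(-n))/r = $43,514.27


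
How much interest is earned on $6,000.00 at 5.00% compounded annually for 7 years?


Compound interest earned = final amount − principal.
A = P(1 + r/n)^(nt) = $6,000.00 × (1 + 0.05/1)^(1 × 7) = $8,442.60
Interest = A − P = $8,442.60 − $6,000.00 = $2,442.60

Interest = A - P = $2,442.60


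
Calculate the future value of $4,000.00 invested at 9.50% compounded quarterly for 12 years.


Compound interest formula: A = P(1 + r/n)^(nt)
A = $4,000.00 × (1 + 0.095/4)^(4 × 12)
Growth factor: (1 + 0.095/4)^48 = 3.085375
A = $4,000.00 × 3.085375
A = $12,341.50

A = P(1 + r/n)^(nt) = $12,341.50


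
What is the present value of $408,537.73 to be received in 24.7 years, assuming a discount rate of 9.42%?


Present value formula: PV = FV / (1 + r)^t
PV = $408,537.73 / (1 + 0.0942)^24.7
PV = $408,537.73 / 9.240357
PV = $44,212.33

PV = FV / (1 + r)^t = $44,212.33


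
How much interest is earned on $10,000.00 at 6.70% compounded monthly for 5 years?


Compound interest earned = final amount − principal.
A = P(1 + r/n)^(nt) = $10,000.00 × (1 + 0.067/12)^(12 × 5) = $13,966.38
Interest = A − P = $13,966.38 − $10,000.00 = $3,966.38

Interest = A - P = $3,966.38


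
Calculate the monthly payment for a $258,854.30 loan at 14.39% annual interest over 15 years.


Loan payment formula: PMT = PV × r / (1 − (1 + r)^(−n))
Monthly rate r = 0.1439/12 ≈ 0.01199167, n = 180 months
Denominator: 1 − (1 + 0.1439/12)^(−180) = 0.883009
PMT = $258,854.30 × (0.1439/12) / 0.883009
PMT = $3,515.36 per month

PMT = PV × r / (1-(1+r)^(-n)) = $3,515.36/month


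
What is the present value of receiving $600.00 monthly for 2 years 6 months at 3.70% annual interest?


Present value of an ordinary annuity: PV = PMT × (1 − (1 + r)^(−n)) / r
Monthly rate r = 0.037/12 ≈ 0.00308333, n = 30
PV = $600.00 × (1 − (1 + 0.037/12)^(−30)) / (0.037/12)
PV = $600.00 × 28.612230
PV = $17,167.34

PV = PMT × (1-(1+r)^(-n))/r = $17,167.34


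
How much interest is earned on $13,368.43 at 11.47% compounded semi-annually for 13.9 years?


Compound interest earned = final amount − principal.
A = P(1 + r/n)^(nt) = $13,368.43 × (1 + 0.1147/2)^(2 × 13.9) = $63,003.14
Interest = A − P = $63,003.14 − $13,368.43 = $49,634.71

Interest = A - P = $49,634.71


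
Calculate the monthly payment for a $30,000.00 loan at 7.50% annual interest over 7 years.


Loan payment formula: PMT = PV × r / (1 − (1 + r)^(−n))
Monthly rate r = 0.075/12 = 0.00625, n = 84 months
Denominator: 1 − (1 + 0.075/12)^(−84) = 0.407477
PMT = $30,000.00 × (0.075/12) / 0.407477
PMT = $460.15 per month

PMT = PV × r / (1-(1+r)^(-n)) = $460.15/month


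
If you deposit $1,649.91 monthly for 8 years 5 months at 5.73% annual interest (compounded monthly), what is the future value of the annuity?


Future value of an ordinary annuity: FV = PMT × ((1 + r)^n − 1) / r
Monthly rate r = 0.0573/12 = 0.004775, n = 101
FV = $1,649.91 × ((1 + 0.0573/12)^101 − 1) / (0.0573/12)
FV = $1,649.91 × 129.4025344
FV = $213,502.54

FV = PMT × ((1+r)^n - 1)/r = $213,502.54


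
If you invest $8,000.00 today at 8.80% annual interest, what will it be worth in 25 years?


Future value formula: FV = PV × (1 + r)^t
FV = $8,000.00 × (1 + 0.088)^25
FV = $8,000.00 × 8.236115
FV = $65,888.92

FV = PV × (1 + r)^t = $65,888.92


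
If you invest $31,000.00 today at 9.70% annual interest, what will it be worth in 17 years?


Future value formula: FV = PV × (1 + r)^t
FV = $31,000.00 × (1 + 0.097)^17
FV = $31,000.00 × 4.8251706
FV = $149,580.29

FV = PV × (1 + r)^t = $149,580.29


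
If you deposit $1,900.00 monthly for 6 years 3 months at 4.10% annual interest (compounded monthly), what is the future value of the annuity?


Future value of an ordinary annuity: FV = PMT × ((1 + r)^n − 1) / r
Monthly rate r = 0.041/12 ≈ 0.00341667, n = 75
FV = $1,900.00 × ((1 + 0.041/12)^75 − 1) / (0.041/12)
FV = $1,900.00 × 85.320438
FV = $162,108.83

FV = PMT × ((1+r)^n - 1)/r = $162,108.83


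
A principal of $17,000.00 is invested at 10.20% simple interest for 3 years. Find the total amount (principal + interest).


Total amount formula: A = P(1 + rt) = P + P·r·t
Interest: I = P × r × t = $17,000.00 × 0.102 × 3 = $5,202.00
A = P + I = $17,000.00 + $5,202.00 = $22,202.00

A = P + I = P(1 + rt) = $22,202.00


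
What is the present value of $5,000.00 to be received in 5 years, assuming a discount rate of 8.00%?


Present value formula: PV = FV / (1 + r)^t
PV = $5,000.00 / (1 + 0.08)^5
PV = $5,000.00 / 1.469328
PV = $3,402.92

PV = FV / (1 + r)^t = $3,402.92


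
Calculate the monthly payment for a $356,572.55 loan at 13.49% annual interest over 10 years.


Loan payment formula: PMT = PV × r / (1 − (1 + r)^(−n))
Monthly rate r = 0.1349/12 ≈ 0.01124167, n = 120 months
Denominator: 1 − (1 + 0.1349/12)^(−120) = 0.738540
PMT = $356,572.55 × (0.1349/12) / 0.738540
PMT = $5,427.56 per month

PMT = PV × r / (1-(1+r)^(-n)) = $5,427.56/month


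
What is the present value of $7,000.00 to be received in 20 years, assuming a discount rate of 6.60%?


Present value formula: PV = FV / (1 + r)^t
PV = $7,000.00 / (1 + 0.066)^20
PV = $7,000.00 / 3.590410
PV = $1,949.64

PV = FV / (1 + r)^t = $1,949.64


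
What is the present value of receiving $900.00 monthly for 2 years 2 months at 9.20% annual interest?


Present value of an ordinary annuity: PV = PMT × (1 − (1 + r)^(−n)) / r
Monthly rate r = 0.092/12 ≈ 0.00766667, n = 26
PV = $900.00 × (1 − (1 + 0.092/12)^(−26)) / (0.092/12)
PV = $900.00 × 23.491327
PV = $21,142.19

PV = PMT × (1-(1+r)^(-n))/r = $21,142.19


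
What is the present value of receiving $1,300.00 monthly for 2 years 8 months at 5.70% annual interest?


Present value of an ordinary annuity: PV = PMT × (1 − (1 + r)^(−n)) / r
Monthly rate r = 0.057/12 = 0.00475, n = 32
PV = $1,300.00 × (1 − (1 + 0.057/12)^(−32)) / (0.057/12)
PV = $1,300.00 × 29.621589
PV = $38,508.07

PV = PMT × (1-(1+r)^(-n))/r = $38,508.07


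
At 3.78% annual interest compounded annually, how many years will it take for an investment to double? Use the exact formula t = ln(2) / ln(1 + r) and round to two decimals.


Doubling condition: (1 + r)^t = 2
Take ln of both sides: t × ln(1 + r) = ln(2)
t = ln(2) / ln(1 + r)
t = 0.693147 / 0.037103
t = 18.68

t = ln(2) / ln(1 + r) = 18.68 years


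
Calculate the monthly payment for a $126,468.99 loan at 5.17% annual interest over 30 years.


Loan payment formula: PMT = PV × r / (1 − (1 + r)^(−n))
Monthly rate r = 0.0517/12 ≈ 0.00430833, n = 360 months
Denominator: 1 − (1 + 0.0517/12)^(−360) = 0.787257
PMT = $126,468.99 × (0.0517/12) / 0.787257
PMT = $692.11 per month

PMT = PV × r / (1-(1+r)^(-n)) = $692.11/month


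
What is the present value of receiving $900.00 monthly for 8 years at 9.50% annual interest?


Present value of an ordinary annuity: PV = PMT × (1 − (1 + r)^(−n)) / r
Monthly rate r = 0.095/12 ≈ 0.00791667, n = 96
PV = $900.00 × (1 − (1 + 0.095/12)^(−96)) / (0.095/12)
PV = $900.00 × 67.065090
PV = $60,358.58

PV = PMT × (1-(1+r)^(-n))/r = $60,358.58


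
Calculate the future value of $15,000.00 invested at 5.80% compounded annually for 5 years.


Compound interest formula: A = P(1 + r/n)^(nt)
A = $15,000.00 × (1 + 0.058/1)^(1 × 5)
Growth factor: (1 + 0.058/1)^5 = 1.3256484
A = $15,000.00 × 1.3256484
A = $19,884.73

A = P(1 + r/n)^(nt) = $19,884.73


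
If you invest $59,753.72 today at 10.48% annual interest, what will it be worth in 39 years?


Future value formula: FV = PV × (1 + r)^t
FV = $59,753.72 × (1 + 0.1048)^39
FV = $59,753.72 × 48.75991695
FV = $2,913,586.42

FV = PV × (1 + r)^t = $2,913,586.42


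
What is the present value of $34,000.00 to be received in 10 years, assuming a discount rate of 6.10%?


Present value formula: PV = FV / (1 + r)^t
PV = $34,000.00 / (1 + 0.061)^10
PV = $34,000.00 / 1.807814
PV = $18,807.24

PV = FV / (1 + r)^t = $18,807.24


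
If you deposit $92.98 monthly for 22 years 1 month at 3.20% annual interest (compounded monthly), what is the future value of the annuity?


Future value of an ordinary annuity: FV = PMT × ((1 + r)^n − 1) / r
Monthly rate r = 0.032/12 ≈ 0.00266667, n = 265
FV = $92.98 × ((1 + 0.032/12)^265 − 1) / (0.032/12)
FV = $92.98 × 384.493787
FV = $35,750.23

FV = PMT × ((1+r)^n - 1)/r = $35,750.23


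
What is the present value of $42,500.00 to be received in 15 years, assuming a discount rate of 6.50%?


Present value formula: PV = FV / (1 + r)^t
PV = $42,500.00 / (1 + 0.065)^15
PV = $42,500.00 / 2.571841
PV = $16,525.13

PV = FV / (1 + r)^t = $16,525.13


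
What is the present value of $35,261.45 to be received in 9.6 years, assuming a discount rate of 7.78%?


Present value formula: PV = FV / (1 + r)^t
PV = $35,261.45 / (1 + 0.0778)^9.6
PV = $35,261.45 / 2.052894
PV = $17,176.46

PV = FV / (1 + r)^t = $17,176.46


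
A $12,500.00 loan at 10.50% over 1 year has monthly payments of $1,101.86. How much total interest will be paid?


Total paid over the life of the loan = PMT × n.
Total paid = $1,101.86 × 12 = $13,222.32
Total interest = total paid − principal = $13,222.32 − $12,500.00 = $722.32

Total interest = (PMT × n) - PV = $722.32


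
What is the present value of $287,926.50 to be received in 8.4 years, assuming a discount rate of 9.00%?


Present value formula: PV = FV / (1 + r)^t
PV = $287,926.50 / (1 + 0.09)^8.4
PV = $287,926.50 / 2.062446
PV = $139,604.38

PV = FV / (1 + r)^t = $139,604.38


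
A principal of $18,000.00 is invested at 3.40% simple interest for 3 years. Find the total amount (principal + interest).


Total amount formula: A = P(1 + rt) = P + P·r·t
Interest: I = P × r × t = $18,000.00 × 0.034 × 3 = $1,836.00
A = P + I = $18,000.00 + $1,836.00 = $19,836.00

A = P + I = P(1 + rt) = $19,836.00


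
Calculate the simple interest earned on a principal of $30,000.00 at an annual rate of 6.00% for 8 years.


Simple interest formula: I = P × r × t
I = $30,000.00 × 0.06 × 8
I = $14,400.00

I = P × r × t = $14,400.00


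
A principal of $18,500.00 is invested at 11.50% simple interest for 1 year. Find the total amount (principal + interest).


Total amount formula: A = P(1 + rt) = P + P·r·t
Interest: I = P × r × t = $18,500.00 × 0.115 × 1 = $2,127.50
A = P + I = $18,500.00 + $2,127.50 = $20,627.50

A = P + I = P(1 + rt) = $20,627.50


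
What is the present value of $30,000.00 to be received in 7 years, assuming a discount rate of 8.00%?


Present value formula: PV = FV / (1 + r)^t
PV = $30,000.00 / (1 + 0.08)^7
PV = $30,000.00 / 1.713824
PV = $17,504.71

PV = FV / (1 + r)^t = $17,504.71


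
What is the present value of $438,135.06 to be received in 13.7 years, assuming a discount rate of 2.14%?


Present value formula: PV = FV / (1 + r)^t
PV = $438,135.06 / (1 + 0.0214)^13.7
PV = $438,135.06 / 1.3365438
PV = $327,811.97

PV = FV / (1 + r)^t = $327,811.97


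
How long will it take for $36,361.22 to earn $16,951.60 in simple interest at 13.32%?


Rearrange the simple interest formula for t:
I = P × r × t  ⇒  t = I / (P × r)
t = $16,951.60 / ($36,361.22 × 0.1332)
t = 3.5

t = I/(P×r) = 3.5 years


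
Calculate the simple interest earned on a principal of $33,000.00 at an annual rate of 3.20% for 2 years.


Simple interest formula: I = P × r × t
I = $33,000.00 × 0.032 × 2
I = $2,112.00

I = P × r × t = $2,112.00


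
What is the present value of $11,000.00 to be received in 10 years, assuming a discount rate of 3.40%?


Present value formula: PV = FV / (1 + r)^t
PV = $11,000.00 / (1 + 0.034)^10
PV = $11,000.00 / 1.397029
PV = $7,873.85

PV = FV / (1 + r)^t = $7,873.85


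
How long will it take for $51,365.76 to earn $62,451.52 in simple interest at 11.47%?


Rearrange the simple interest formula for t:
I = P × r × t  ⇒  t = I / (P × r)
t = $62,451.52 / ($51,365.76 × 0.1147)
t = 10.6

t = I/(P×r) = 10.6 years


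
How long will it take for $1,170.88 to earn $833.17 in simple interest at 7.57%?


Rearrange the simple interest formula for t:
I = P × r × t  ⇒  t = I / (P × r)
t = $833.17 / ($1,170.88 × 0.0757)
t = 9.4

t = I/(P×r) = 9.4 years


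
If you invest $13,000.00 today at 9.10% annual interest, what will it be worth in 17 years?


Future value formula: FV = PV × (1 + r)^t
FV = $13,000.00 × (1 + 0.091)^17
FV = $13,000.00 × 4.395626
FV = $57,143.14

FV = PV × (1 + r)^t = $57,143.14


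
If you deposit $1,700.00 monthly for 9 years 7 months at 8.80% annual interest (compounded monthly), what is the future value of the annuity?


Future value of an ordinary annuity: FV = PMT × ((1 + r)^n − 1) / r
Monthly rate r = 0.088/12 ≈ 0.00733333, n = 115
FV = $1,700.00 × ((1 + 0.088/12)^115 − 1) / (0.088/12)
FV = $1,700.00 × 179.585506
FV = $305,295.36

FV = PMT × ((1+r)^n - 1)/r = $305,295.36


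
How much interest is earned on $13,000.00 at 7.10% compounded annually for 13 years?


Compound interest earned = final amount − principal.
A = P(1 + r/n)^(nt) = $13,000.00 × (1 + 0.071/1)^(1 × 13) = $31,710.75
Interest = A − P = $31,710.75 − $13,000.00 = $18,710.75

Interest = A - P = $18,710.75


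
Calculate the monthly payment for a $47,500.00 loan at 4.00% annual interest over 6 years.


Loan payment formula: PMT = PV × r / (1 − (1 + r)^(−n))
Monthly rate r = 0.04/12 ≈ 0.00333333, n = 72 months
Denominator: 1 − (1 + 0.04/12)^(−72) = 0.213058
PMT = $47,500.00 × (0.04/12) / 0.213058
PMT = $743.15 per month

PMT = PV × r / (1-(1+r)^(-n)) = $743.15/month


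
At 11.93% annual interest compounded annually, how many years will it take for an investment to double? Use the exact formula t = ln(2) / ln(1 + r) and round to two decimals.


Doubling condition: (1 + r)^t = 2
Take ln of both sides: t × ln(1 + r) = ln(2)
t = ln(2) / ln(1 + r)
t = 0.693147 / 0.112703
t = 6.15

t = ln(2) / ln(1 + r) = 6.15 years


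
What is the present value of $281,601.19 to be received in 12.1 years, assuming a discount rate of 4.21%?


Present value formula: PV = FV / (1 + r)^t
PV = $281,601.19 / (1 + 0.0421)^12.1
PV = $281,601.19 / 1.6470383
PV = $170,974.28

PV = FV / (1 + r)^t = $170,974.28


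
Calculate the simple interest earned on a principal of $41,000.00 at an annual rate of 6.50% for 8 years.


Simple interest formula: I = P × r × t
I = $41,000.00 × 0.065 × 8
I = $21,320.00

I = P × r × t = $21,320.00


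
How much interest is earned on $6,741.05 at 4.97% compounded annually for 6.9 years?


Compound interest earned = final amount − principal.
A = P(1 + r/n)^(nt) = $6,741.05 × (1 + 0.0497/1)^(1 × 6.9) = $9,420.57
Interest = A − P = $9,420.57 − $6,741.05 = $2,679.52

Interest = A - P = $2,679.52


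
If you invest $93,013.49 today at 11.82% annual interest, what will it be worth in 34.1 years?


Future value formula: FV = PV × (1 + r)^t
FV = $93,013.49 × (1 + 0.1182)^34.1
FV = $93,013.49 × 45.1351134
FV = $4,198,174.42

FV = PV × (1 + r)^t = $4,198,174.42


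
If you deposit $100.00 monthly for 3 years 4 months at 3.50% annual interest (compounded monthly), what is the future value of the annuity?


Future value of an ordinary annuity: FV = PMT × ((1 + r)^n − 1) / r
Monthly rate r = 0.035/12 ≈ 0.00291667, n = 40
FV = $100.00 × ((1 + 0.035/12)^40 − 1) / (0.035/12)
FV = $100.00 × 42.361365
FV = $4,236.14

FV = PMT × ((1+r)^n - 1)/r = $4,236.14


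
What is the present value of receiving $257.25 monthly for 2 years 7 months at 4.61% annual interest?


Present value of an ordinary annuity: PV = PMT × (1 − (1 + r)^(−n)) / r
Monthly rate r = 0.0461/12 ≈ 0.00384167, n = 31
PV = $257.25 × (1 − (1 + 0.0461/12)^(−31)) / (0.0461/12)
PV = $257.25 × 29.172495
PV = $7,504.62

PV = PMT × (1-(1+r)^(-n))/r = $7,504.62


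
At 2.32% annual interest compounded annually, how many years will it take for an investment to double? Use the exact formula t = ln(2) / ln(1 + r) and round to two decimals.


Doubling condition: (1 + r)^t = 2
Take ln of both sides: t × ln(1 + r) = ln(2)
t = ln(2) / ln(1 + r)
t = 0.693147 / 0.022935
t = 30.22

t = ln(2) / ln(1 + r) = 30.22 years


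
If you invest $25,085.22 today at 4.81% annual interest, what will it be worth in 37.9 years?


Future value formula: FV = PV × (1 + r)^t
FV = $25,085.22 × (1 + 0.0481)^37.9
FV = $25,085.22 × 5.9328467
FV = $148,826.76

FV = PV × (1 + r)^t = $148,826.76


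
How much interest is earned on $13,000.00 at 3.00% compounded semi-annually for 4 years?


Compound interest earned = final amount − principal.
A = P(1 + r/n)^(nt) = $13,000.00 × (1 + 0.03/2)^(2 × 4) = $14,644.40
Interest = A − P = $14,644.40 − $13,000.00 = $1,644.40

Interest = A - P = $1,644.40


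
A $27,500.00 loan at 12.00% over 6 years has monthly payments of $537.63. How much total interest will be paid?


Total paid over the life of the loan = PMT × n.
Total paid = $537.63 × 72 = $38,709.36
Total interest = total paid − principal = $38,709.36 − $27,500.00 = $11,209.36

Total interest = (PMT × n) - PV = $11,209.36


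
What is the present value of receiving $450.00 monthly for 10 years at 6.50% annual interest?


Present value of an ordinary annuity: PV = PMT × (1 − (1 + r)^(−n)) / r
Monthly rate r = 0.065/12 ≈ 0.00541667, n = 120
PV = $450.00 × (1 − (1 + 0.065/12)^(−120)) / (0.065/12)
PV = $450.00 × 88.0684997
PV = $39,630.82

PV = PMT × (1-(1+r)^(-n))/r = $39,630.82


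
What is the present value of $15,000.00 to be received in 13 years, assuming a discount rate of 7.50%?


Present value formula: PV = FV / (1 + r)^t
PV = $15,000.00 / (1 + 0.075)^13
PV = $15,000.00 / 2.560413
PV = $5,858.43

PV = FV / (1 + r)^t = $5,858.43


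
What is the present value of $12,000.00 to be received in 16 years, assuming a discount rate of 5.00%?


Present value formula: PV = FV / (1 + r)^t
PV = $12,000.00 / (1 + 0.05)^16
PV = $12,000.00 / 2.182875
PV = $5,497.34

PV = FV / (1 + r)^t = $5,497.34


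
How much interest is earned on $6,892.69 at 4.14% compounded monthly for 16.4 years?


Compound interest earned = final amount − principal.
A = P(1 + r/n)^(nt) = $6,892.69 × (1 + 0.0414/12)^(12 × 16.4) = $13,575.31
Interest = A − P = $13,575.31 − $6,892.69 = $6,682.62

Interest = A - P = $6,682.62


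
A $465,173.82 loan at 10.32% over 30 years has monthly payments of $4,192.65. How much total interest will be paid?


Total paid over the life of the loan = PMT × n.
Total paid = $4,192.65 × 360 = $1,509,354.00
Total interest = total paid − principal = $1,509,354.00 − $465,173.82 = $1,044,180.18

Total interest = (PMT × n) - PV = $1,044,180.18


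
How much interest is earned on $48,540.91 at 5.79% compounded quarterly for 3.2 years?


Compound interest earned = final amount − principal.
A = P(1 + r/n)^(nt) = $48,540.91 × (1 + 0.0579/4)^(4 × 3.2) = $58,344.13
Interest = A − P = $58,344.13 − $48,540.91 = $9,803.22

Interest = A - P = $9,803.22


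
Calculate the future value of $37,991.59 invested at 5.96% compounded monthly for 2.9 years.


Compound interest formula: A = P(1 + r/n)^(nt)
A = $37,991.59 × (1 + 0.0596/12)^(12 × 2.9)
Growth factor: (1 + 0.0596/12)^34.8 = 1.1881675
A = $37,991.59 × 1.1881675
A = $45,140.37

A = P(1 + r/n)^(nt) = $45,140.37


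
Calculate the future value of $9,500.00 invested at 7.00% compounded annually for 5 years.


Compound interest formula: A = P(1 + r/n)^(nt)
A = $9,500.00 × (1 + 0.07/1)^(1 × 5)
Growth factor: (1 + 0.07/1)^5 = 1.402552
A = $9,500.00 × 1.402552
A = $13,324.24

A = P(1 + r/n)^(nt) = $13,324.24


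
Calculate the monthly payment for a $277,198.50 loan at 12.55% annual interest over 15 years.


Loan payment formula: PMT = PV × r / (1 − (1 + r)^(−n))
Monthly rate r = 0.1255/12 ≈ 0.01045833, n = 180 months
Denominator: 1 − (1 + 0.1255/12)^(−180) = 0.846296
PMT = $277,198.50 × (0.1255/12) / 0.846296
PMT = $3,425.56 per month

PMT = PV × r / (1-(1+r)^(-n)) = $3,425.56/month


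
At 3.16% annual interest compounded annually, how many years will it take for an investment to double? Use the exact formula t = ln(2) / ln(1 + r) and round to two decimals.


Doubling condition: (1 + r)^t = 2
Take ln of both sides: t × ln(1 + r) = ln(2)
t = ln(2) / ln(1 + r)
t = 0.693147 / 0.031111
t = 22.28

t = ln(2) / ln(1 + r) = 22.28 years


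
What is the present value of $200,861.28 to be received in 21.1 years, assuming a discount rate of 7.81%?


Present value formula: PV = FV / (1 + r)^t
PV = $200,861.28 / (1 + 0.0781)^21.1
PV = $200,861.28 / 4.887715
PV = $41,095.13

PV = FV / (1 + r)^t = $41,095.13


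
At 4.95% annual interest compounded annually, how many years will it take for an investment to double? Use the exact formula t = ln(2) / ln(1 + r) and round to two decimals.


Doubling condition: (1 + r)^t = 2
Take ln of both sides: t × ln(1 + r) = ln(2)
t = ln(2) / ln(1 + r)
t = 0.693147 / 0.048314
t = 14.35

t = ln(2) / ln(1 + r) = 14.35 years


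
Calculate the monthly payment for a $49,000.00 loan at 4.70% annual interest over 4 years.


Loan payment formula: PMT = PV × r / (1 − (1 + r)^(−n))
Monthly rate r = 0.047/12 ≈ 0.00391667, n = 48 months
Denominator: 1 − (1 + 0.047/12)^(−48) = 0.171081
PMT = $49,000.00 × (0.047/12) / 0.171081
PMT = $1,121.79 per month

PMT = PV × r / (1-(1+r)^(-n)) = $1,121.79/month


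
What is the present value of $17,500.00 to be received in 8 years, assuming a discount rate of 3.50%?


Present value formula: PV = FV / (1 + r)^t
PV = $17,500.00 / (1 + 0.035)^8
PV = $17,500.00 / 1.316809
PV = $13,289.70

PV = FV / (1 + r)^t = $13,289.70


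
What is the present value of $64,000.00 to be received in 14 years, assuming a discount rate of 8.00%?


Present value formula: PV = FV / (1 + r)^t
PV = $64,000.00 / (1 + 0.08)^14
PV = $64,000.00 / 2.9371936
PV = $21,789.51

PV = FV / (1 + r)^t = $21,789.51


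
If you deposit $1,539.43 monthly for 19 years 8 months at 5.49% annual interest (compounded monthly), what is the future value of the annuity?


Future value of an ordinary annuity: FV = PMT × ((1 + r)^n − 1) / r
Monthly rate r = 0.0549/12 = 0.004575, n = 236
FV = $1,539.43 × ((1 + 0.0549/12)^236 − 1) / (0.0549/12)
FV = $1,539.43 × 423.291075
FV = $651,626.98

FV = PMT × ((1+r)^n - 1)/r = $651,626.98


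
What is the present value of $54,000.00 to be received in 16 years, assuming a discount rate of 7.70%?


Present value formula: PV = FV / (1 + r)^t
PV = $54,000.00 / (1 + 0.077)^16
PV = $54,000.00 / 3.276810
PV = $16,479.44

PV = FV / (1 + r)^t = $16,479.44


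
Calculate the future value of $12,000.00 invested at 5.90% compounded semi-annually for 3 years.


Compound interest formula: A = P(1 + r/n)^(nt)
A = $12,000.00 × (1 + 0.059/2)^(2 × 3)
Growth factor: (1 + 0.059/2)^6 = 1.1905787
A = $12,000.00 × 1.1905787
A = $14,286.94

A = P(1 + r/n)^(nt) = $14,286.94


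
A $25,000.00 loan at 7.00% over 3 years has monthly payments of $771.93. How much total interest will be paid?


Total paid over the life of the loan = PMT × n.
Total paid = $771.93 × 36 = $27,789.48
Total interest = total paid − principal = $27,789.48 − $25,000.00 = $2,789.48

Total interest = (PMT × n) - PV = $2,789.48


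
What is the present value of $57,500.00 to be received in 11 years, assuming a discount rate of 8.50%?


Present value formula: PV = FV / (1 + r)^t
PV = $57,500.00 / (1 + 0.085)^11
PV = $57,500.00 / 2.453167
PV = $23,439.09

PV = FV / (1 + r)^t = $23,439.09


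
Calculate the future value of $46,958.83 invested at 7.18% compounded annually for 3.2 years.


Compound interest formula: A = P(1 + r/n)^(nt)
A = $46,958.83 × (1 + 0.0718/1)^(1 × 3.2)
Growth factor: (1 + 0.0718/1)^3.2 = 1.2484295
A = $46,958.83 × 1.2484295
A = $58,624.79

A = P(1 + r/n)^(nt) = $58,624.79


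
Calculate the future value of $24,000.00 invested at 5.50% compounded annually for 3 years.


Compound interest formula: A = P(1 + r/n)^(nt)
A = $24,000.00 × (1 + 0.055/1)^(1 × 3)
Growth factor: (1 + 0.055/1)^3 = 1.1742414
A = $24,000.00 × 1.1742414
A = $28,181.79

A = P(1 + r/n)^(nt) = $28,181.79


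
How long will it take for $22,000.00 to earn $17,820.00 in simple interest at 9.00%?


Rearrange the simple interest formula for t:
I = P × r × t  ⇒  t = I / (P × r)
t = $17,820.00 / ($22,000.00 × 0.09)
t = 9

t = I/(P×r) = 9 years


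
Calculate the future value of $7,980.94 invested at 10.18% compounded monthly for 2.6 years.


Compound interest formula: A = P(1 + r/n)^(nt)
A = $7,980.94 × (1 + 0.1018/12)^(12 × 2.6)
Growth factor: (1 + 0.1018/12)^31.2 = 1.301560
A = $7,980.94 × 1.301560
A = $10,387.67

A = P(1 + r/n)^(nt) = $10,387.67


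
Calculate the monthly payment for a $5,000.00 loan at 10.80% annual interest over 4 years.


Loan payment formula: PMT = PV × r / (1 − (1 + r)^(−n))
Monthly rate r = 0.108/12 = 0.009, n = 48 months
Denominator: 1 − (1 + 0.108/12)^(−48) = 0.349535
PMT = $5,000.00 × (0.108/12) / 0.349535
PMT = $128.74 per month

PMT = PV × r / (1-(1+r)^(-n)) = $128.74/month


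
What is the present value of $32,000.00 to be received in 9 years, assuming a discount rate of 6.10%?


Present value formula: PV = FV / (1 + r)^t
PV = $32,000.00 / (1 + 0.061)^9
PV = $32,000.00 / 1.703878
PV = $18,780.69

PV = FV / (1 + r)^t = $18,780.69


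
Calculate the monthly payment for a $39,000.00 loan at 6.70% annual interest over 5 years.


Loan payment formula: PMT = PV × r / (1 − (1 + r)^(−n))
Monthly rate r = 0.067/12 ≈ 0.00558333, n = 60 months
Denominator: 1 − (1 + 0.067/12)^(−60) = 0.283995
PMT = $39,000.00 × (0.067/12) / 0.283995
PMT = $766.74 per month

PMT = PV × r / (1-(1+r)^(-n)) = $766.74/month


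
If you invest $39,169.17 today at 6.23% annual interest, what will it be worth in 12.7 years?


Future value formula: FV = PV × (1 + r)^t
FV = $39,169.17 × (1 + 0.0623)^12.7
FV = $39,169.17 × 2.1544638
FV = $84,388.56

FV = PV × (1 + r)^t = $84,388.56


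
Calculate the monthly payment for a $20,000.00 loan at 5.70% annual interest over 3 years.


Loan payment formula: PMT = PV × r / (1 − (1 + r)^(−n))
Monthly rate r = 0.057/12 = 0.00475, n = 36 months
Denominator: 1 − (1 + 0.057/12)^(−36) = 0.156837
PMT = $20,000.00 × (0.057/12) / 0.156837
PMT = $605.72 per month

PMT = PV × r / (1-(1+r)^(-n)) = $605.72/month


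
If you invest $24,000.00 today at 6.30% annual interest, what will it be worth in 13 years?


Future value formula: FV = PV × (1 + r)^t
FV = $24,000.00 × (1 + 0.063)^13
FV = $24,000.00 × 2.2127505
FV = $53,106.01

FV = PV × (1 + r)^t = $53,106.01


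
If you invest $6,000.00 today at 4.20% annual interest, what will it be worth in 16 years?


Future value formula: FV = PV × (1 + r)^t
FV = $6,000.00 × (1 + 0.042)^16
FV = $6,000.00 × 1.931450
FV = $11,588.70

FV = PV × (1 + r)^t = $11,588.70


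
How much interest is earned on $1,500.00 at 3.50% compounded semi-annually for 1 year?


Compound interest earned = final amount − principal.
A = P(1 + r/n)^(nt) = $1,500.00 × (1 + 0.035/2)^(2 × 1) = $1,552.96
Interest = A − P = $1,552.96 − $1,500.00 = $52.96

Interest = A - P = $52.96


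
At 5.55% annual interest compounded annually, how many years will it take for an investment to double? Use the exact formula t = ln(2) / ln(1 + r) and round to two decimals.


Doubling condition: (1 + r)^t = 2
Take ln of both sides: t × ln(1 + r) = ln(2)
t = ln(2) / ln(1 + r)
t = 0.693147 / 0.054015
t = 12.83

t = ln(2) / ln(1 + r) = 12.83 years


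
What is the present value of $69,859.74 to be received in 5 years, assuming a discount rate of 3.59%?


Present value formula: PV = FV / (1 + r)^t
PV = $69,859.74 / (1 + 0.0359)^5
PV = $69,859.74 / 1.19285915
PV = $58,564.95

PV = FV / (1 + r)^t = $58,564.95


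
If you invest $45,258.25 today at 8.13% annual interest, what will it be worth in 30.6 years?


Future value formula: FV = PV × (1 + r)^t
FV = $45,258.25 × (1 + 0.0813)^30.6
FV = $45,258.25 × 10.9333641
FV = $494,824.93

FV = PV × (1 + r)^t = $494,824.93


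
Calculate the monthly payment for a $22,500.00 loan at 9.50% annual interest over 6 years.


Loan payment formula: PMT = PV × r / (1 − (1 + r)^(−n))
Monthly rate r = 0.095/12 ≈ 0.00791667, n = 72 months
Denominator: 1 − (1 + 0.095/12)^(−72) = 0.433204
PMT = $22,500.00 × (0.095/12) / 0.433204
PMT = $411.18 per month

PMT = PV × r / (1-(1+r)^(-n)) = $411.18/month
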